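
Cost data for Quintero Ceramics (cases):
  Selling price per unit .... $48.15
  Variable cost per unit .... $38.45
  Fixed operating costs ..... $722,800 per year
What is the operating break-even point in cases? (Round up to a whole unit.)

74,516 cases

Each unit contributes $48.15 − $38.45 = $9.70.
Break-even Q = $722,800 / $9.70 = 74,515.46 → 74,516 cases.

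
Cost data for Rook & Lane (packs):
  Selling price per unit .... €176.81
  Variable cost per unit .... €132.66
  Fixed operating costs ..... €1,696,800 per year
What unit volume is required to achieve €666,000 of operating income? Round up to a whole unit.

Contribution margin per unit = €176.81 − €132.66 = €44.15.
Units = (FC + target) / CM = (€1,696,800 + €666,000) / €44.15 = 53,517.55, so 53,518 packs.

53,518 packs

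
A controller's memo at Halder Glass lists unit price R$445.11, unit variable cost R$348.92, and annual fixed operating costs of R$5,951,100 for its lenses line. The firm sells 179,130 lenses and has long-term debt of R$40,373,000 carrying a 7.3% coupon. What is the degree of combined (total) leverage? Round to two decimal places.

Contribution at this volume is 179,130 × R$96.19 = R$17,230,514.70.
Operating income = contribution − fixed costs = R$17,230,514.70 − R$5,951,100 = R$11,279,414.70. Interest = R$2,947,229.00, so EBIT − I = R$8,332,185.70.
DCL = contribution ÷ (EBIT − I) = R$17,230,514.70 ÷ R$8,332,185.70 = 2.0679.

2.07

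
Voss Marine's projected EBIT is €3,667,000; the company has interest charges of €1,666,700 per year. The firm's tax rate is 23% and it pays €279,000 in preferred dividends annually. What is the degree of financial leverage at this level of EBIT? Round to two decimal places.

2.24

Annual interest charges come to €1,666,700.00.
Pre-tax preferred-dividend burden = €279,000 ÷ (1 − 0.23) = €362,337.66.
DFL = EBIT ÷ [EBIT − I − D_p/(1−t)] = €3,667,000 ÷ [€3,667,000 − €1,666,700.00 − €362,337.66] = €3,667,000 ÷ €1,637,962.34 = 2.2388.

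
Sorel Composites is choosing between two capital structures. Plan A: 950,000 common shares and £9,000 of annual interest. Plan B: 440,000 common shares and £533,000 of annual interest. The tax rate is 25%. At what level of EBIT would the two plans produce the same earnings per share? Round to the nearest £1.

£985,078

Set EPS_A = EPS_B: (EBIT − £9,000)(1 − 0.25) ÷ 950,000 = (EBIT − £533,000)(1 − 0.25) ÷ 440,000.
Cancelling (1 − t) and cross-multiplying: 440,000·(EBIT − 9,000) = 950,000·(EBIT − 533,000).
Solving, EBIT = (533,000·950,000 − 9,000·440,000) / (950,000 − 440,000) = 502,390,000,000 / 510,000 = 985,078.43.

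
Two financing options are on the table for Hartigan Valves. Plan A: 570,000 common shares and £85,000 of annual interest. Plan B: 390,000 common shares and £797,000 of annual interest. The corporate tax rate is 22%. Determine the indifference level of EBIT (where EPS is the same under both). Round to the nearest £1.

At indifference, (EBIT − 85,000)(1 − t)/570,000 = (EBIT − 797,000)(1 − t)/390,000.
Cancelling (1 − t) and cross-multiplying: 390,000·(EBIT − 85,000) = 570,000·(EBIT − 797,000).
EBIT × (570,000 − 390,000) = 797,000 × 570,000 − 85,000 × 390,000 = 421,140,000,000, so EBIT = 421,140,000,000 ÷ 180,000 = 2,339,666.67.

£2,339,667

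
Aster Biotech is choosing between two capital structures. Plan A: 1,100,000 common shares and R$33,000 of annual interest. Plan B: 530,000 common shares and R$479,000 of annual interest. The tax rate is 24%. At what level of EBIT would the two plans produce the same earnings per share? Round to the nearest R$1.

Set EPS_A = EPS_B: (EBIT − R$33,000)(1 − 0.24) ÷ 1,100,000 = (EBIT − R$479,000)(1 − 0.24) ÷ 530,000.
Cancelling (1 − t) and cross-multiplying: 530,000·(EBIT − 33,000) = 1,100,000·(EBIT − 479,000).
EBIT × (1,100,000 − 530,000) = 479,000 × 1,100,000 − 33,000 × 530,000 = 509,410,000,000, so EBIT = 509,410,000,000 ÷ 570,000 = 893,701.75.

R$893,702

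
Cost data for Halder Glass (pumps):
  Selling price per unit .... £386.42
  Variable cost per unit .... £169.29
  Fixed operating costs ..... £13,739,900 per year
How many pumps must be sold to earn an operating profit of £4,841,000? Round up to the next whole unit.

85,576 pumps

Each unit contributes £386.42 − £169.29 = £217.13.
Need Q such that Q × £217.13 − £13,739,900 = £4,841,000, i.e. Q = £18,580,900 / £217.13 = 85,575.00 → 85,576.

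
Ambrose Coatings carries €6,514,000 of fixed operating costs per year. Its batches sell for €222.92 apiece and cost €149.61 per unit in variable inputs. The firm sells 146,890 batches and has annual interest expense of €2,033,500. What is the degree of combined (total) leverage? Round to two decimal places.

Total contribution margin = 146,890 × €73.31 = €10,768,505.90.
EBIT = €10,768,505.90 − €6,514,000 = €4,254,505.90. Interest = €2,033,500.00, so EBIT − I = €2,221,005.90.
Degree of total leverage = total CM / (EBIT − interest) = €10,768,505.90 / €2,221,005.90 = 4.8485.

4.85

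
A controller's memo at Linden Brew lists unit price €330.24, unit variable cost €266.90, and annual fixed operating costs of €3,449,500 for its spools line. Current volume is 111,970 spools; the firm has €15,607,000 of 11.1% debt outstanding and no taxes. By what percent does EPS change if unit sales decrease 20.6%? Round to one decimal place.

Total contribution margin = 111,970 × €63.34 = €7,092,179.80.
Subtracting fixed costs: EBIT = €7,092,179.80 − €3,449,500 = €3,642,679.80.
Interest = €1,732,377.00, so EBIT − I = €1,910,302.80.
Degree of combined leverage = contribution ÷ (EBIT − I) = €7,092,179.80 ÷ €1,910,302.80 = 3.7126.
%ΔEPS = DCL × %ΔSales = 3.7126 × -20.6% = -76.5%.

-76.5%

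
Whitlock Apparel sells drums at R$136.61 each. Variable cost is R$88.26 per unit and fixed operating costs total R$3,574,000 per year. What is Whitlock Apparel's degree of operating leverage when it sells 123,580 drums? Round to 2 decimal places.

2.49

Contribution at this volume is 123,580 × R$48.35 = R$5,975,093.00.
Subtracting fixed costs: EBIT = R$5,975,093.00 − R$3,574,000 = R$2,401,093.00.
DOL = contribution ÷ EBIT = R$5,975,093.00 ÷ R$2,401,093.00 = 2.4885.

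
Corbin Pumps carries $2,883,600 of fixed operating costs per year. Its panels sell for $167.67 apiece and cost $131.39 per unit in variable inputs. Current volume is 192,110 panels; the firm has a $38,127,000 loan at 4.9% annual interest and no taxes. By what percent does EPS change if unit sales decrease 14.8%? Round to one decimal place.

Contribution at this volume is 192,110 × $36.28 = $6,969,750.80.
EBIT = $6,969,750.80 − $2,883,600 = $4,086,150.80.
Interest = $1,868,223.00, so EBIT − I = $2,217,927.80.
DCL = total CM / (EBIT − I) = $6,969,750.80 / $2,217,927.80 = 3.1425.
%ΔEPS = DCL × %ΔSales = 3.1425 × -14.8% = -46.5%.

-46.5%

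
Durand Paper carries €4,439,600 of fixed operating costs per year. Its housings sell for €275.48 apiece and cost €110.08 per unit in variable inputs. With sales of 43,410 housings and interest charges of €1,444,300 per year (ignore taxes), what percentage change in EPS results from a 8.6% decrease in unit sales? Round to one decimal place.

-47.6%

Contribution at this volume is 43,410 × €165.40 = €7,180,014.00.
Subtracting fixed costs: EBIT = €7,180,014.00 − €4,439,600 = €2,740,414.00.
Interest = €1,444,300.00, so EBIT − I = €1,296,114.00.
Degree of combined leverage = contribution ÷ (EBIT − I) = €7,180,014.00 ÷ €1,296,114.00 = 5.5396.
EPS therefore changes by 5.5396 × (-8.6%) = -47.6%.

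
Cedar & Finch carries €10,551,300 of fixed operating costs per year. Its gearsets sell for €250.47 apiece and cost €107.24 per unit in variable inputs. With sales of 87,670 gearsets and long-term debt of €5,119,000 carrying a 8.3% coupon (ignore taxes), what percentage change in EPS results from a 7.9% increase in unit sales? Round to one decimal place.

Contribution at this volume is 87,670 × €143.23 = €12,556,974.10.
EBIT = €12,556,974.10 − €10,551,300 = €2,005,674.10.
After interest of €424,877.00, pre-tax earnings = €1,580,797.10.
DCL = total CM / (EBIT − I) = €12,556,974.10 / €1,580,797.10 = 7.9434.
%ΔEPS = DCL × %ΔSales = 7.9434 × +7.9% = +62.8%.

+62.8%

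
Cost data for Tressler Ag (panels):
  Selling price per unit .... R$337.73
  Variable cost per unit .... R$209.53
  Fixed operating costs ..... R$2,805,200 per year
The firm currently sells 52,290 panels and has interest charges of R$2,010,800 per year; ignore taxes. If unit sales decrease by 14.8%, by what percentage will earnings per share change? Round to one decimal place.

Total contribution margin = 52,290 × R$128.20 = R$6,703,578.00.
Operating income = contribution − fixed costs = R$6,703,578.00 − R$2,805,200 = R$3,898,378.00.
Interest = R$2,010,800.00, so EBIT − I = R$1,887,578.00.
DCL = total CM / (EBIT − I) = R$6,703,578.00 / R$1,887,578.00 = 3.5514.
%ΔEPS = DCL × %ΔSales = 3.5514 × -14.8% = -52.6%.

-52.6%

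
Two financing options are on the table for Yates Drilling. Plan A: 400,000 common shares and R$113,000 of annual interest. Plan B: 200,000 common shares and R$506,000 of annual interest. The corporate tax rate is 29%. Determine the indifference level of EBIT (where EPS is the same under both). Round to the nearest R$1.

Set EPS_A = EPS_B: (EBIT − R$113,000)(1 − 0.29) ÷ 400,000 = (EBIT − R$506,000)(1 − 0.29) ÷ 200,000.
Cancelling (1 − t) and cross-multiplying: 200,000·(EBIT − 113,000) = 400,000·(EBIT − 506,000).
Solving, EBIT = (506,000·400,000 − 113,000·200,000) / (400,000 − 200,000) = 179,800,000,000 / 200,000 = 899,000.00.

R$899,000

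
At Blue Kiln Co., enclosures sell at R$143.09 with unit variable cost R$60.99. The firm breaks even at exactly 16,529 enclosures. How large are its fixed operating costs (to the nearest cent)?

R$1,357,030.90

Each unit contributes R$143.09 − R$60.99 = R$82.10.
Fixed costs = break-even units × CM = 16,529 × R$82.10 = R$1,357,030.90.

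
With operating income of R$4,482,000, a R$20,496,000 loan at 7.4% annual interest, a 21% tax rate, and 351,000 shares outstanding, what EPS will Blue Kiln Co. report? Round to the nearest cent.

Interest = R$1,516,704.00, so EBT = R$4,482,000 − R$1,516,704.00 = R$2,965,296.00.
Net income = R$2,965,296.00 × (1 − 0.21) = R$2,342,583.84.
EPS = R$2,342,583.84 ÷ 351,000 = R$6.67.

R$6.67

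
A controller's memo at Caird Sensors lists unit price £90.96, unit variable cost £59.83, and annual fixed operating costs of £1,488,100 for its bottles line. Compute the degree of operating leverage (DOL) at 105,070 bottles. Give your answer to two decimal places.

Contribution at this volume is 105,070 × £31.13 = £3,270,829.10.
Operating income = contribution − fixed costs = £3,270,829.10 − £1,488,100 = £1,782,729.10.
DOL = contribution ÷ EBIT = £3,270,829.10 ÷ £1,782,729.10 = 1.8347.

1.83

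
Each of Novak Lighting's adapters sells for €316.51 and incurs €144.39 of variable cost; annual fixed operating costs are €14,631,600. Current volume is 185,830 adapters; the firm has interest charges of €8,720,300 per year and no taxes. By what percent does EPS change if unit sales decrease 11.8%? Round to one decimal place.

Contribution at this volume is 185,830 × €172.12 = €31,985,059.60.
Subtracting fixed costs: EBIT = €31,985,059.60 − €14,631,600 = €17,353,459.60.
Interest = €8,720,300.00, so EBIT − I = €8,633,159.60.
DCL = total CM / (EBIT − I) = €31,985,059.60 / €8,633,159.60 = 3.7049.
EPS therefore changes by 3.7049 × (-11.8%) = -43.7%.

-43.7%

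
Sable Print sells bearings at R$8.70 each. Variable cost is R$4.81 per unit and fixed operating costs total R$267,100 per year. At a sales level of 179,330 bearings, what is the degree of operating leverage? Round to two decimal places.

Total contribution margin = 179,330 × R$3.89 = R$697,593.70.
Subtracting fixed costs: EBIT = R$697,593.70 − R$267,100 = R$430,493.70.
So DOL = total CM / EBIT = R$697,593.70 / R$430,493.70 = 1.6205.

1.62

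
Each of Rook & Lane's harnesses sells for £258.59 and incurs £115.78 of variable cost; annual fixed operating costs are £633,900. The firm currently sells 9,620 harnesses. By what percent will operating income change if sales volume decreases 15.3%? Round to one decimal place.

-28.4%

At 9,620 units, contribution = 9,620 × £142.81 = £1,373,832.20.
Subtracting fixed costs: EBIT = £1,373,832.20 − £633,900 = £739,932.20.
So DOL = total CM / EBIT = £1,373,832.20 / £739,932.20 = 1.8567.
So EBIT moves 1.8567 × (-15.3%) = -28.4%.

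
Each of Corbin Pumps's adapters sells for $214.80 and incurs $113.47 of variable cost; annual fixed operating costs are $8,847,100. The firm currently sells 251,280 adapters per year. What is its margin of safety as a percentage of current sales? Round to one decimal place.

Unit CM = price − variable cost = $214.80 − $113.47 = $101.33. Break-even units = $8,847,100 ÷ $101.33 = 87,309.78; break-even revenue = 87,309.78 × $214.80 = $18,754,140.73.
Actual sales revenue = 251,280 × $214.80 = $53,974,944.00.
Margin of safety = ($53,974,944.00 − $18,754,140.73) ÷ $53,974,944.00 = 65.3%.

65.3%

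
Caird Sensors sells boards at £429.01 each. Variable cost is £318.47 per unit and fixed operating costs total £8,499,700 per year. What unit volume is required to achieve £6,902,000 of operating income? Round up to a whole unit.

139,332 boards

Each unit contributes £429.01 − £318.47 = £110.54.
Need Q such that Q × £110.54 − £8,499,700 = £6,902,000, i.e. Q = £15,401,700 / £110.54 = 139,331.46 → 139,332.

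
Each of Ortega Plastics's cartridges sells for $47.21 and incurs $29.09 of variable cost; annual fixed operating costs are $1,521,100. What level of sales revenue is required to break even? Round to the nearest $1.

CM per unit = $47.21 − $29.09 = $18.12; CM ratio = $18.12 / $47.21 = 0.3838.
Break-even sales = FC ÷ CM ratio = $1,521,100 × $47.21 / $18.12 = $3,963,087.

$3,963,087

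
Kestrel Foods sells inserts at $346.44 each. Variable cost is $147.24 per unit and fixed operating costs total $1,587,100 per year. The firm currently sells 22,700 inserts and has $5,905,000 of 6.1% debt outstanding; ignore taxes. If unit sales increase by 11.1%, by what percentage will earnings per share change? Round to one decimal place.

+19.5%

Total contribution margin = 22,700 × $199.20 = $4,521,840.00.
Operating income = contribution − fixed costs = $4,521,840.00 − $1,587,100 = $2,934,740.00.
After interest of $360,205.00, pre-tax earnings = $2,574,535.00.
Degree of combined leverage = contribution ÷ (EBIT − I) = $4,521,840.00 ÷ $2,574,535.00 = 1.7564.
EPS therefore changes by 1.7564 × (+11.1%) = +19.5%.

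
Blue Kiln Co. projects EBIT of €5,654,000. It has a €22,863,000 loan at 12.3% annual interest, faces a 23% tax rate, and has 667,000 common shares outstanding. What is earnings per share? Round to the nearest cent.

Interest = €2,812,149.00, so EBT = €5,654,000 − €2,812,149.00 = €2,841,851.00.
Net income = €2,841,851.00 × (1 − 0.23) = €2,188,225.27.
EPS = €2,188,225.27 ÷ 667,000 = €3.28.

€3.28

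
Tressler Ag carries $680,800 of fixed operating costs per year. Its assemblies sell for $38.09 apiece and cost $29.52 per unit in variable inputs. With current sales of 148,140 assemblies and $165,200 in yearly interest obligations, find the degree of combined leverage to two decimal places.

Contribution at this volume is 148,140 × $8.57 = $1,269,559.80.
Subtracting fixed costs: EBIT = $1,269,559.80 − $680,800 = $588,759.80. Interest = $165,200.00.
DOL = $1,269,559.80 ÷ $588,759.80 = 2.1563; DFL = $588,759.80 ÷ $423,559.80 = 1.3900.
Combined leverage = 2.1563 × 1.3900 = 2.9973.

3.00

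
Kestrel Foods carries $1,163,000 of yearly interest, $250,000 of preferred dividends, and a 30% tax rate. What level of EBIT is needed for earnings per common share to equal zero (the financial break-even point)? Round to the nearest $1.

Grossing the preferred dividend up to pre-tax terms: $250,000 / (1 − 0.30) = $357,142.86.
EPS = 0 when EBIT covers interest plus the pre-tax preferred burden: $1,163,000 + $357,142.86 = $1,520,142.86.

$1,520,143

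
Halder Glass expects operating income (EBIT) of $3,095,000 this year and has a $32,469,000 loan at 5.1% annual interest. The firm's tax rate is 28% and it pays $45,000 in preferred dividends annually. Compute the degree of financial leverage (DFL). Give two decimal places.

2.25

Annual interest charges come to $1,655,919.00.
Preferred dividends grossed up pre-tax: $45,000 / (1 − 0.28) = $62,500.00.
DFL = EBIT ÷ [EBIT − I − D_p/(1−t)] = $3,095,000 ÷ [$3,095,000 − $1,655,919.00 − $62,500.00] = $3,095,000 ÷ $1,376,581.00 = 2.2483.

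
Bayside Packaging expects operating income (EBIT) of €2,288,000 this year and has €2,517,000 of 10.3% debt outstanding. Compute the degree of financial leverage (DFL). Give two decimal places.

1.13

Interest = €259,251.00.
DFL = EBIT ÷ (EBIT − I) = €2,288,000 ÷ (€2,288,000 − €259,251.00) = €2,288,000 ÷ €2,028,749.00 = 1.1278.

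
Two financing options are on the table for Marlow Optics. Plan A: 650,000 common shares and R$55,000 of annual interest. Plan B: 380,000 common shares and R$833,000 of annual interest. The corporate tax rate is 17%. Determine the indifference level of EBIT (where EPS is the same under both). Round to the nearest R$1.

Set EPS_A = EPS_B: (EBIT − R$55,000)(1 − 0.17) ÷ 650,000 = (EBIT − R$833,000)(1 − 0.17) ÷ 380,000.
The (1 − t) factor cancels: (EBIT − 55,000) × 380,000 = (EBIT − 833,000) × 650,000.
EBIT × (650,000 − 380,000) = 833,000 × 650,000 − 55,000 × 380,000 = 520,550,000,000, so EBIT = 520,550,000,000 ÷ 270,000 = 1,927,962.96.

R$1,927,963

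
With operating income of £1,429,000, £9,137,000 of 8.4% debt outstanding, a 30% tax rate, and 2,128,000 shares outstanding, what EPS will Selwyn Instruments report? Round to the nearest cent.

£0.22

Interest = £767,508.00, so EBT = £1,429,000 − £767,508.00 = £661,492.00.
Net income = £661,492.00 × (1 − 0.30) = £463,044.40.
EPS = £463,044.40 ÷ 2,128,000 = £0.22.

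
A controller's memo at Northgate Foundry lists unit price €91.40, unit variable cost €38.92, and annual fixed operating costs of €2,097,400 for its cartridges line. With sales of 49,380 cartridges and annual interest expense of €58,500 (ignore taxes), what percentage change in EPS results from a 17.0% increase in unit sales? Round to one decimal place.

Total contribution margin = 49,380 × €52.48 = €2,591,462.40.
Operating income = contribution − fixed costs = €2,591,462.40 − €2,097,400 = €494,062.40.
Interest = €58,500.00, so EBIT − I = €435,562.40.
DCL = total CM / (EBIT − I) = €2,591,462.40 / €435,562.40 = 5.9497.
EPS therefore changes by 5.9497 × (+17.0%) = +101.1%.

+101.1%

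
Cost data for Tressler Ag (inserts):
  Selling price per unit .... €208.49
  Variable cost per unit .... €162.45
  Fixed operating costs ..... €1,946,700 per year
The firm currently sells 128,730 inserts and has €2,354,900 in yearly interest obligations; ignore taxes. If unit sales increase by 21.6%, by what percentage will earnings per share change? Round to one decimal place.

Total contribution margin = 128,730 × €46.04 = €5,926,729.20.
Subtracting fixed costs: EBIT = €5,926,729.20 − €1,946,700 = €3,980,029.20.
Interest = €2,354,900.00, so EBIT − I = €1,625,129.20.
Degree of combined leverage = contribution ÷ (EBIT − I) = €5,926,729.20 ÷ €1,625,129.20 = 3.6469.
EPS therefore changes by 3.6469 × (+21.6%) = +78.8%.

+78.8%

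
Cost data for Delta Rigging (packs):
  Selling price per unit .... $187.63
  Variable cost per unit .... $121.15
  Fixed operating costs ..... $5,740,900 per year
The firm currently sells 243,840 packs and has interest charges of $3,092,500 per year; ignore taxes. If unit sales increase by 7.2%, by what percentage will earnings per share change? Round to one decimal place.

+15.8%

At 243,840 units, contribution = 243,840 × $66.48 = $16,210,483.20.
EBIT = $16,210,483.20 − $5,740,900 = $10,469,583.20.
After interest of $3,092,500.00, pre-tax earnings = $7,377,083.20.
Degree of combined leverage = contribution ÷ (EBIT − I) = $16,210,483.20 ÷ $7,377,083.20 = 2.1974.
EPS therefore changes by 2.1974 × (+7.2%) = +15.8%.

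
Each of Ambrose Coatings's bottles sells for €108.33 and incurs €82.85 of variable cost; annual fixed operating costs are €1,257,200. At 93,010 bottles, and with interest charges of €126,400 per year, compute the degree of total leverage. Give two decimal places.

At 93,010 units, contribution = 93,010 × €25.48 = €2,369,894.80.
Subtracting fixed costs: EBIT = €2,369,894.80 − €1,257,200 = €1,112,694.80. Interest = €126,400.00, so EBIT − I = €986,294.80.
DCL = contribution ÷ (EBIT − I) = €2,369,894.80 ÷ €986,294.80 = 2.4028.

2.40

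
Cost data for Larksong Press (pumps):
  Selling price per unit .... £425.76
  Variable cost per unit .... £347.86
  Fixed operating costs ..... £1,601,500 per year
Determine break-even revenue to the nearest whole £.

Contribution margin per unit = £425.76 − £347.86 = £77.90, a CM ratio of £77.90 ÷ £425.76 = 0.1830.
Break-even revenue = fixed costs × price ÷ CM = £1,601,500 × £425.76 ÷ £77.90 = £8,752,948.

£8,752,948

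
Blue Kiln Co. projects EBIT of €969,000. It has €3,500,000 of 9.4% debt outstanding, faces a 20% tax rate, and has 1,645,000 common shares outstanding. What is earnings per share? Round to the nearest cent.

Pre-tax income = €969,000 − €329,000.00 = €640,000.00.
Net income = €640,000.00 × (1 − 0.20) = €512,000.00.
Per share: €512,000.00 / 1,645,000 shares = €0.31.

€0.31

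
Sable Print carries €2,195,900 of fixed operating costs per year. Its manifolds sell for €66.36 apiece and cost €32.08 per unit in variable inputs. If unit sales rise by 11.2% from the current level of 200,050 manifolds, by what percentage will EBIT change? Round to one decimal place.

At 200,050 units, contribution = 200,050 × €34.28 = €6,857,714.00.
Subtracting fixed costs: EBIT = €6,857,714.00 − €2,195,900 = €4,661,814.00.
So DOL = total CM / EBIT = €6,857,714.00 / €4,661,814.00 = 1.4710.
%ΔEBIT = DOL × %ΔSales = 1.4710 × +11.2% = +16.5%.

+16.5%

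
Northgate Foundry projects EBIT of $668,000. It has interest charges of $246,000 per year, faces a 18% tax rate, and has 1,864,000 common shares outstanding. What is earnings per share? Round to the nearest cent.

Interest = $246,000.00, so EBT = $668,000 − $246,000.00 = $422,000.00.
After tax at 18%: net income = $422,000.00 × 0.82 = $346,040.00.
Per share: $346,040.00 / 1,864,000 shares = $0.19.

$0.19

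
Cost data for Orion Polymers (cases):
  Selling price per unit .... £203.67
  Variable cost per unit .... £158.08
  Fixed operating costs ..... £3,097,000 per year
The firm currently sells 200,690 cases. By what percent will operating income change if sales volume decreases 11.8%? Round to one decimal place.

Contribution at this volume is 200,690 × £45.59 = £9,149,457.10.
Operating income = contribution − fixed costs = £9,149,457.10 − £3,097,000 = £6,052,457.10.
Degree of operating leverage = £9,149,457.10 / £6,052,457.10 = 1.5117.
So EBIT moves 1.5117 × (-11.8%) = -17.8%.

-17.8%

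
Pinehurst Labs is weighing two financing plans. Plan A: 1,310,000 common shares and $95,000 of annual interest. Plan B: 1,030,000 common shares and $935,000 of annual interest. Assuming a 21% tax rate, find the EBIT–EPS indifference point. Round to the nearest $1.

$4,025,000

At indifference, (EBIT − 95,000)(1 − t)/1,310,000 = (EBIT − 935,000)(1 − t)/1,030,000.
The (1 − t) factor cancels: (EBIT − 95,000) × 1,030,000 = (EBIT − 935,000) × 1,310,000.
Solving, EBIT = (935,000·1,310,000 − 95,000·1,030,000) / (1,310,000 − 1,030,000) = 1,127,000,000,000 / 280,000 = 4,025,000.00.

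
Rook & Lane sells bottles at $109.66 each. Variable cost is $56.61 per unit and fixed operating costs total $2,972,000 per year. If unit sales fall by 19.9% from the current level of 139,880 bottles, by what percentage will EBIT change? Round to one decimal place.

Total contribution margin = 139,880 × $53.05 = $7,420,634.00.
EBIT = $7,420,634.00 − $2,972,000 = $4,448,634.00.
DOL = contribution ÷ EBIT = $7,420,634.00 ÷ $4,448,634.00 = 1.6681.
Operating income changes by 1.6681 × -19.9% = -33.2%.

-33.2%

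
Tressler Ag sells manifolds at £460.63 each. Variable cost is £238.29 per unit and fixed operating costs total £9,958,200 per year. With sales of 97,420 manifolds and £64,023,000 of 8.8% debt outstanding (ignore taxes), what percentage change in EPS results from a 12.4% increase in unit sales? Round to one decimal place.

Contribution at this volume is 97,420 × £222.34 = £21,660,362.80.
Operating income = contribution − fixed costs = £21,660,362.80 − £9,958,200 = £11,702,162.80.
After interest of £5,634,024.00, pre-tax earnings = £6,068,138.80.
Degree of combined leverage = contribution ÷ (EBIT − I) = £21,660,362.80 ÷ £6,068,138.80 = 3.5695.
EPS therefore changes by 3.5695 × (+12.4%) = +44.3%.

+44.3%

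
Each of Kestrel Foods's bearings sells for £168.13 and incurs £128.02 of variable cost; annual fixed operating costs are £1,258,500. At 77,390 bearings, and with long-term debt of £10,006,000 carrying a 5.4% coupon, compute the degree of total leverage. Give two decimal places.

2.38

Contribution at this volume is 77,390 × £40.11 = £3,104,112.90.
Operating income = contribution − fixed costs = £3,104,112.90 − £1,258,500 = £1,845,612.90. Interest = £540,324.00, so EBIT − I = £1,305,288.90.
Degree of total leverage = total CM / (EBIT − interest) = £3,104,112.90 / £1,305,288.90 = 2.3781.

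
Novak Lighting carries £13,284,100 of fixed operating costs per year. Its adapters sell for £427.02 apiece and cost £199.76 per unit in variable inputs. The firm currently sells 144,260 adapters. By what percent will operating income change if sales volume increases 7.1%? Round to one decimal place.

+11.9%

Total contribution margin = 144,260 × £227.26 = £32,784,527.60.
Operating income = contribution − fixed costs = £32,784,527.60 − £13,284,100 = £19,500,427.60.
So DOL = total CM / EBIT = £32,784,527.60 / £19,500,427.60 = 1.6812.
Operating income changes by 1.6812 × +7.1% = +11.9%.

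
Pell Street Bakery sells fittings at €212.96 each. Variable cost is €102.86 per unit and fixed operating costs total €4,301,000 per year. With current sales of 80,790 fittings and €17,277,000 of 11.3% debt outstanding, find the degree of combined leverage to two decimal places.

3.37

Contribution at this volume is 80,790 × €110.10 = €8,894,979.00.
Subtracting fixed costs: EBIT = €8,894,979.00 − €4,301,000 = €4,593,979.00. Interest = €1,952,301.00, so EBIT − I = €2,641,678.00.
Degree of total leverage = total CM / (EBIT − interest) = €8,894,979.00 / €2,641,678.00 = 3.3672.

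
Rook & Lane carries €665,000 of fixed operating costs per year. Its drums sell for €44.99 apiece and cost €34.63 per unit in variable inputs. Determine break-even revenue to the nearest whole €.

CM per unit = €44.99 − €34.63 = €10.36; CM ratio = €10.36 / €44.99 = 0.2303.
Break-even revenue = fixed costs × price ÷ CM = €665,000 × €44.99 ÷ €10.36 = €2,887,872.

€2,887,872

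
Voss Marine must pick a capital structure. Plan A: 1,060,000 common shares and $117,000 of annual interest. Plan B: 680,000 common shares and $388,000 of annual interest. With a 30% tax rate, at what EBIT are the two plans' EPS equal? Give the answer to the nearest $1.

Set EPS_A = EPS_B: (EBIT − $117,000)(1 − 0.30) ÷ 1,060,000 = (EBIT − $388,000)(1 − 0.30) ÷ 680,000.
The (1 − t) factor cancels: (EBIT − 117,000) × 680,000 = (EBIT − 388,000) × 1,060,000.
Solving, EBIT = (388,000·1,060,000 − 117,000·680,000) / (1,060,000 − 680,000) = 331,720,000,000 / 380,000 = 872,947.37.

$872,947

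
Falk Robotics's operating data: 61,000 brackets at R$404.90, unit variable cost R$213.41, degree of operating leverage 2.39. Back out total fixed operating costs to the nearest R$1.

R$6,793,488

At 61,000 units, contribution = 61,000 × R$191.49 = R$11,680,890.00.
Since DOL = CM ÷ EBIT, EBIT = R$11,680,890.00 ÷ 2.39 = R$4,887,401.67.
Fixed costs = CM − EBIT = R$11,680,890.00 − R$4,887,401.67 = R$6,793,488.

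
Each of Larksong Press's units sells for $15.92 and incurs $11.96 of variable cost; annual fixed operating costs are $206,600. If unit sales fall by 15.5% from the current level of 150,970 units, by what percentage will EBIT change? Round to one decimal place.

Total contribution margin = 150,970 × $3.96 = $597,841.20.
Subtracting fixed costs: EBIT = $597,841.20 − $206,600 = $391,241.20.
So DOL = total CM / EBIT = $597,841.20 / $391,241.20 = 1.5281.
Operating income changes by 1.5281 × -15.5% = -23.7%.

-23.7%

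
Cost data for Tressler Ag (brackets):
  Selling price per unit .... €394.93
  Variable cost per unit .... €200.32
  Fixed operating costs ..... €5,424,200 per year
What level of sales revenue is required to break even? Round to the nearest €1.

Contribution margin per unit = €394.93 − €200.32 = €194.61, a CM ratio of €194.61 ÷ €394.93 = 0.4928.
Break-even revenue = fixed costs × price ÷ CM = €5,424,200 × €394.93 ÷ €194.61 = €11,007,550.

€11,007,550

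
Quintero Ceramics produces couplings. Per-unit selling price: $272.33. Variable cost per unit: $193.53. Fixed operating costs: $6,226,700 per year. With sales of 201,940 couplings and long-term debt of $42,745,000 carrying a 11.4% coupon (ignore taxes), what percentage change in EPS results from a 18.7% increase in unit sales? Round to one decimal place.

At 201,940 units, contribution = 201,940 × $78.80 = $15,912,872.00.
EBIT = $15,912,872.00 − $6,226,700 = $9,686,172.00.
After interest of $4,872,930.00, pre-tax earnings = $4,813,242.00.
DCL = total CM / (EBIT − I) = $15,912,872.00 / $4,813,242.00 = 3.3061.
%ΔEPS = DCL × %ΔSales = 3.3061 × +18.7% = +61.8%.

+61.8%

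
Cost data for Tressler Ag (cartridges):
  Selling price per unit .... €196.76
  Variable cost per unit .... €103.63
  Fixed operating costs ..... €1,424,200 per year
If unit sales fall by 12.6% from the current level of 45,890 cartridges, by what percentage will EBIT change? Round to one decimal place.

-18.9%

Total contribution margin = 45,890 × €93.13 = €4,273,735.70.
EBIT = €4,273,735.70 − €1,424,200 = €2,849,535.70.
DOL = contribution ÷ EBIT = €4,273,735.70 ÷ €2,849,535.70 = 1.4998.
Operating income changes by 1.4998 × -12.6% = -18.9%.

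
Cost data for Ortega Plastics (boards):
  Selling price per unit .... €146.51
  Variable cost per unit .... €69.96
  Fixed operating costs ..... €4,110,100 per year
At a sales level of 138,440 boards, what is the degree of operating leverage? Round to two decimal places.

Total contribution margin = 138,440 × €76.55 = €10,597,582.00.
Operating income = contribution − fixed costs = €10,597,582.00 − €4,110,100 = €6,487,482.00.
Degree of operating leverage = €10,597,582.00 / €6,487,482.00 = 1.6335.

1.63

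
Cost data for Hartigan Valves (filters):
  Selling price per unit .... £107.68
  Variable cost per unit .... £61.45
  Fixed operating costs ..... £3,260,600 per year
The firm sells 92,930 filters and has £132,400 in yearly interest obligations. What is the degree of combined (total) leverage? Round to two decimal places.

4.76

Total contribution margin = 92,930 × £46.23 = £4,296,153.90.
Operating income = contribution − fixed costs = £4,296,153.90 − £3,260,600 = £1,035,553.90. Interest = £132,400.00.
DOL = £4,296,153.90 ÷ £1,035,553.90 = 4.1487; DFL = £1,035,553.90 ÷ £903,153.90 = 1.1466.
DCL = DOL × DFL = 4.1487 × 1.1466 = 4.7569.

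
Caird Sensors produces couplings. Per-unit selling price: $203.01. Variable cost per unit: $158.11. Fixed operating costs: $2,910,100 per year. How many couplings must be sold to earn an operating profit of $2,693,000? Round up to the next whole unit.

124,791 couplings

Unit CM = price − variable cost = $203.01 − $158.11 = $44.90.
Required volume = (fixed costs + target profit) ÷ CM = ($2,910,100 + $2,693,000) ÷ $44.90 = 124,790.65, so 124,791 couplings.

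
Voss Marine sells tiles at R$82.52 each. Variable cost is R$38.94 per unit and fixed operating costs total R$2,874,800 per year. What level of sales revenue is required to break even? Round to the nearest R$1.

R$5,443,518

Contribution margin per unit = R$82.52 − R$38.94 = R$43.58, a CM ratio of R$43.58 ÷ R$82.52 = 0.5281.
Break-even revenue = fixed costs × price ÷ CM = R$2,874,800 × R$82.52 ÷ R$43.58 = R$5,443,518.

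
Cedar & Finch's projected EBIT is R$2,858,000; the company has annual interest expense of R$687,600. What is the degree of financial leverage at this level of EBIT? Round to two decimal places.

1.32

Interest = R$687,600.00.
DFL = EBIT ÷ (EBIT − I) = R$2,858,000 ÷ (R$2,858,000 − R$687,600.00) = R$2,858,000 ÷ R$2,170,400.00 = 1.3168.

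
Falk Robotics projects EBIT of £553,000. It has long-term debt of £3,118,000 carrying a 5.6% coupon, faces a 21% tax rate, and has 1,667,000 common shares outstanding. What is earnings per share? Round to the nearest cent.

£0.18

Pre-tax income = £553,000 − £174,608.00 = £378,392.00.
After tax at 21%: net income = £378,392.00 × 0.79 = £298,929.68.
Per share: £298,929.68 / 1,667,000 shares = £0.18.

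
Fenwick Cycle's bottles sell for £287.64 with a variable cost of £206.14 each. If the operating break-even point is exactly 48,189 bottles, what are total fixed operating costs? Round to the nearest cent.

£3,927,403.50

Each unit contributes £287.64 − £206.14 = £81.50.
Since BE = FC / CM, FC = 48,189 × £81.50 = £3,927,403.50.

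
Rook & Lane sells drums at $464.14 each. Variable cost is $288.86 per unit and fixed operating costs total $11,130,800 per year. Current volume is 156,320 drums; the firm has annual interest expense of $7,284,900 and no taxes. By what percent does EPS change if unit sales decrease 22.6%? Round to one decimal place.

-68.9%

At 156,320 units, contribution = 156,320 × $175.28 = $27,399,769.60.
Operating income = contribution − fixed costs = $27,399,769.60 − $11,130,800 = $16,268,969.60.
Interest = $7,284,900.00, so EBIT − I = $8,984,069.60.
DCL = total CM / (EBIT − I) = $27,399,769.60 / $8,984,069.60 = 3.0498.
%ΔEPS = DCL × %ΔSales = 3.0498 × -22.6% = -68.9%.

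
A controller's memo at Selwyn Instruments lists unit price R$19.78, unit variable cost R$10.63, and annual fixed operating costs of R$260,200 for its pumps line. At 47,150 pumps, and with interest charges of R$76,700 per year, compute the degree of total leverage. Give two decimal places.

4.56

Contribution at this volume is 47,150 × R$9.15 = R$431,422.50.
Subtracting fixed costs: EBIT = R$431,422.50 − R$260,200 = R$171,222.50. Interest = R$76,700.00.
DOL = R$431,422.50 ÷ R$171,222.50 = 2.5197; DFL = R$171,222.50 ÷ R$94,522.50 = 1.8114.
DCL = DOL × DFL = 2.5197 × 1.8114 = 4.5642.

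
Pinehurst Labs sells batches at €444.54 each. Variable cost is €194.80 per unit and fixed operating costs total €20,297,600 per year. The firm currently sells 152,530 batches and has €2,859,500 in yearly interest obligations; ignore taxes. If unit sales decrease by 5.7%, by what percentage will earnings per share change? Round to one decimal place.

-14.5%

At 152,530 units, contribution = 152,530 × €249.74 = €38,092,842.20.
EBIT = €38,092,842.20 − €20,297,600 = €17,795,242.20.
After interest of €2,859,500.00, pre-tax earnings = €14,935,742.20.
DCL = total CM / (EBIT − I) = €38,092,842.20 / €14,935,742.20 = 2.5504.
%ΔEPS = DCL × %ΔSales = 2.5504 × -5.7% = -14.5%.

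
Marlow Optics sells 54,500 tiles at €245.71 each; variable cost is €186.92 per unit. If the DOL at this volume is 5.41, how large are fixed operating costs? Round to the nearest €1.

Contribution at this volume is 54,500 × €58.79 = €3,204,055.00.
Since DOL = CM ÷ EBIT, EBIT = €3,204,055.00 ÷ 5.41 = €592,246.77.
Fixed costs = CM − EBIT = €3,204,055.00 − €592,246.77 = €2,611,808.

€2,611,808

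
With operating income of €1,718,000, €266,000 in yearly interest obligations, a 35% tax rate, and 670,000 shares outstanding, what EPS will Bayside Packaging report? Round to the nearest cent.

€1.41

Pre-tax income = €1,718,000 − €266,000.00 = €1,452,000.00.
After tax at 35%: net income = €1,452,000.00 × 0.65 = €943,800.00.
Per share: €943,800.00 / 670,000 shares = €1.41.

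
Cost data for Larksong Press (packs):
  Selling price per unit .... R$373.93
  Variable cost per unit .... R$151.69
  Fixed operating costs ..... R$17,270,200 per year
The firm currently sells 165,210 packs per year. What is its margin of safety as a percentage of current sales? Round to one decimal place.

Unit CM = price − variable cost = R$373.93 − R$151.69 = R$222.24. Break-even units = R$17,270,200 ÷ R$222.24 = 77,709.68; break-even revenue = 77,709.68 × R$373.93 = R$29,057,981.85.
Actual sales revenue = 165,210 × R$373.93 = R$61,776,975.30.
Margin of safety = (R$61,776,975.30 − R$29,057,981.85) ÷ R$61,776,975.30 = 53.0%.

53.0%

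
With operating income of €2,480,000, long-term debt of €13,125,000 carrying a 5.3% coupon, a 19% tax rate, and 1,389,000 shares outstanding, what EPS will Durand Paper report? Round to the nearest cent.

Pre-tax income = €2,480,000 − €695,625.00 = €1,784,375.00.
After tax at 19%: net income = €1,784,375.00 × 0.81 = €1,445,343.75.
EPS = €1,445,343.75 ÷ 1,389,000 = €1.04.

€1.04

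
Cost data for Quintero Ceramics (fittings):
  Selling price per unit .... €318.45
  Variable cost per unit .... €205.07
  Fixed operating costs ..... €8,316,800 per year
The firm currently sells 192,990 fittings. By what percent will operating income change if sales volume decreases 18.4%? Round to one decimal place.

Contribution at this volume is 192,990 × €113.38 = €21,881,206.20.
Operating income = contribution − fixed costs = €21,881,206.20 − €8,316,800 = €13,564,406.20.
DOL = contribution ÷ EBIT = €21,881,206.20 ÷ €13,564,406.20 = 1.6131.
So EBIT moves 1.6131 × (-18.4%) = -29.7%.

-29.7%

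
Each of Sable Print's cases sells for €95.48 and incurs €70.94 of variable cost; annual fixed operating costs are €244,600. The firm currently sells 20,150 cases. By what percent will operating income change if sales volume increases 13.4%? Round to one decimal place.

Total contribution margin = 20,150 × €24.54 = €494,481.00.
Operating income = contribution − fixed costs = €494,481.00 − €244,600 = €249,881.00.
Degree of operating leverage = €494,481.00 / €249,881.00 = 1.9789.
So EBIT moves 1.9789 × (+13.4%) = +26.5%.

+26.5%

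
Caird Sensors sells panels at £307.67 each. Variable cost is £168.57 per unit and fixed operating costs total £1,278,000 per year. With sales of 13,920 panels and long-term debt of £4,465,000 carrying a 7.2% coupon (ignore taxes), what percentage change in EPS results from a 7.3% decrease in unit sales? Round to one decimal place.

-42.0%

Contribution at this volume is 13,920 × £139.10 = £1,936,272.00.
Subtracting fixed costs: EBIT = £1,936,272.00 − £1,278,000 = £658,272.00.
Interest = £321,480.00, so EBIT − I = £336,792.00.
DCL = total CM / (EBIT − I) = £1,936,272.00 / £336,792.00 = 5.7492.
%ΔEPS = DCL × %ΔSales = 5.7492 × -7.3% = -42.0%.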